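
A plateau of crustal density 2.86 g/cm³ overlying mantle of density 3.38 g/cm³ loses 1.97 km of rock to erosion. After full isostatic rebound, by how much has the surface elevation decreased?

Rebound u = e ρ_c/ρ_m = 1.97 km × 2.86/3.38 = 1.667 km.
Net surface drop = e − u = 1.97 km − 1.667 km = e (ρ_m − ρ_c)/ρ_m = 0.303 km.

0.303 km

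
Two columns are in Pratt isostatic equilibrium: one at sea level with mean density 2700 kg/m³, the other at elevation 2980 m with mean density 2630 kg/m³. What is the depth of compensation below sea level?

112000 m

ρ_ref D = ρ (D + h) → D (ρ_ref − ρ) = ρ h.
D = ρ h/(ρ_ref − ρ) = 2630 × 2980 m/(2700 − 2630) = 112000 m.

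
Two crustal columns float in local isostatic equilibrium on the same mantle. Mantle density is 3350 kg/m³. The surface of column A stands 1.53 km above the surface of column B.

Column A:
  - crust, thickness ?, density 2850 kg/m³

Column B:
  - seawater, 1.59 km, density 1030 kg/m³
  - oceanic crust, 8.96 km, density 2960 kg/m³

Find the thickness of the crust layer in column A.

24.6 km

Take the compensation level at the base of the deeper column (depth z_c below the surface of column A) and equate Σ ρ_i t_i down to z_c; mantle fills any gap and the z_c terms cancel.
Column A: x×2850 + (z_c − 0 − x)×3350
Column B: 1.53×0 + 1.59×1030 + 8.96×2960 + (z_c − 1.53 − 10.55)×3350
The z_c×3350 term appears on both sides and cancels. Collect the known terms of each column as K = Σ(ρt)_known − 3350 × (depth of known layers): K_A = 0 − 3350×0 = 0; K_B = 28159.3 − 3350×(1.53 + 10.55) = −12308.7.
Balance: K_A − x×(3350 − 2850) = K_B, so x = (K_A − K_B)/(3350 − 2850) = 12308.7/500 = 24.6 km.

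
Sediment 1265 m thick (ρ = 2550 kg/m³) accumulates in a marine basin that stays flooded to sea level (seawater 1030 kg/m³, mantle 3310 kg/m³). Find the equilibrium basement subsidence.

Submarine loading: the sediment displaces seawater, and the subsidence is in turn flooded, so s (ρ_m − ρ_w) = t (ρ_sed − ρ_w).
s = 1265 m × (2550 − 1030) / (3310 − 1030) = 843 m.

843 m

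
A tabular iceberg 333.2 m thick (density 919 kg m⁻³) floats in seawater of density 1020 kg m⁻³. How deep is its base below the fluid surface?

Draft d = t ρ_obj/ρ_fluid = 333.2 m × 919/1020 = 300 m.

300 m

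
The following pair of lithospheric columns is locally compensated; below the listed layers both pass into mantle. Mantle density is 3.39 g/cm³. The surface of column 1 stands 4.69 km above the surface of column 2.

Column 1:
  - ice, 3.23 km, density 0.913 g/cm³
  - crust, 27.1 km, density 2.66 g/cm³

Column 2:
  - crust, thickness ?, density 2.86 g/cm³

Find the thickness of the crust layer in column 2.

Take the compensation level at the base of the deeper column (depth z_c below the surface of column 1) and equate Σ ρ_i t_i down to z_c; mantle fills any gap and the z_c terms cancel.
Column 1: 3.23×0.913 + 27.1×2.66 + (z_c − 30.33)×3.39
Column 2: 4.69×0 + x×2.86 + (z_c − 4.69 − 0 − x)×3.39
The z_c×3.39 term appears on both sides and cancels. Collect the known terms of each column as K = Σ(ρt)_known − 3.39 × (depth of known layers): K_1 = 75.03499 − 3.39×30.33 = −27.78371; K_2 = 0 − 3.39×(4.69 + 0) = −15.8991.
Balance: K_1 = K_2 − x×(3.39 − 2.86), so x = (K_2 − K_1)/(3.39 − 2.86) = 11.8846/0.53 = 22.4 km.

22.4 km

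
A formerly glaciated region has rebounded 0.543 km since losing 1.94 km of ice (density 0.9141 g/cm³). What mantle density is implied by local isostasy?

ρ_m = ρ_ice t / u = 0.9141 × 1.94 km/0.543 km = 3.27 g/cm³.

3.27 g/cm³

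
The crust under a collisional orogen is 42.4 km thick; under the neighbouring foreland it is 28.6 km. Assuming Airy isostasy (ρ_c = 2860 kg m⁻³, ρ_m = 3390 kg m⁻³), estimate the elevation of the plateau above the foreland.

2.16 km

Excess crust Δ = 42.4 km − 28.6 km = 13.8 km, split between elevation h and root r with h + r = Δ.
Airy balance ρ_c h = (ρ_m − ρ_c) r gives r = h ρ_c/(ρ_m − ρ_c), so h (1 + ρ_c/(ρ_m − ρ_c)) = Δ, i.e. h = Δ (ρ_m − ρ_c)/ρ_m.
h = 13.8 km × 530/3390 = 2.16 km.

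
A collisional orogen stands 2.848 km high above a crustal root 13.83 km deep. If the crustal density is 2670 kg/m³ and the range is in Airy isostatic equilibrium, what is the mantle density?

3220 kg/m³

Airy balance: ρ_c h = (ρ_m − ρ_c) r → ρ_m = ρ_c (1 + h/r).
ρ_m = 2670 × (1 + 2.848 km/13.83 km) = 3220 kg/m³.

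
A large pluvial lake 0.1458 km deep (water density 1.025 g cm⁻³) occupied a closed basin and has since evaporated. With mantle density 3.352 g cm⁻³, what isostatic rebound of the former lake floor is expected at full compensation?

u = d ρ_w/ρ_m = 0.1458 km × 1.025/3.352 = 0.0446 km.

0.0446 km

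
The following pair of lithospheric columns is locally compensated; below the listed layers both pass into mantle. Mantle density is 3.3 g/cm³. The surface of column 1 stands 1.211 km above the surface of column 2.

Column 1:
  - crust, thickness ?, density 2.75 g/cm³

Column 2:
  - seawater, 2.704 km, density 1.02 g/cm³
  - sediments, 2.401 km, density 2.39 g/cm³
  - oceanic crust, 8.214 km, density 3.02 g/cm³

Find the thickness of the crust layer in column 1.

26.6 km

Take the compensation level at the base of the deeper column (depth z_c below the surface of column 1) and equate Σ ρ_i t_i down to z_c; mantle fills any gap and the z_c terms cancel.
Column 1: x×2.75 + (z_c − 0 − x)×3.3
Column 2: 1.211×0 + 2.704×1.02 + 2.401×2.39 + 8.214×3.02 + (z_c − 1.211 − 13.319)×3.3
The z_c×3.3 term appears on both sides and cancels. Collect the known terms of each column as K = Σ(ρt)_known − 3.3 × (depth of known layers): K_1 = 0 − 3.3×0 = 0; K_2 = 33.30275 − 3.3×(1.211 + 13.319) = −14.64625.
Balance: K_1 − x×(3.3 − 2.75) = K_2, so x = (K_1 − K_2)/(3.3 − 2.75) = 14.6463/0.55 = 26.6 km.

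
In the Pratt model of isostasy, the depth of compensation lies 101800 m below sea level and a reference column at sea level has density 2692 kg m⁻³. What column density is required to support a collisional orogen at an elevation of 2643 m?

2620 kg m⁻³

Pratt balance: ρ_ref D = ρ (D + h).
ρ = ρ_ref D/(D + h) = 2692 × 101800 m/(101800 m + 2643 m) = 2620 kg m⁻³.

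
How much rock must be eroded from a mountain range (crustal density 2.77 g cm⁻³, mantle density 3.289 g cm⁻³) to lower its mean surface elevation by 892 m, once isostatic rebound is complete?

Net drop Δ = e − u = e − e ρ_c/ρ_m = e (ρ_m − ρ_c)/ρ_m.
e = Δ ρ_m/(ρ_m − ρ_c) = 892 m × 3.289/0.519 = 5650 m.

5650 m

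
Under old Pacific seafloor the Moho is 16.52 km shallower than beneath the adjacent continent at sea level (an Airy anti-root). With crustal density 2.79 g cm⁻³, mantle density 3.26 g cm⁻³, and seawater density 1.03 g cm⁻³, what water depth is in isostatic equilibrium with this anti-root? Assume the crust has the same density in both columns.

Replacing a thickness d of crust by seawater at the top must be balanced by replacing crust with mantle at the base: d (ρ_c − ρ_w) = a (ρ_m − ρ_c).
d = a (ρ_m − ρ_c)/(ρ_c − ρ_w) = 16.52 km × 0.47/1.76 = 4.41 km.

4.41 km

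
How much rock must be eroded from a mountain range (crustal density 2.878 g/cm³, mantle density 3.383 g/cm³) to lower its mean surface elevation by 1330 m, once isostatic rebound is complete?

8910 m

Net drop Δ = e − u = e − e ρ_c/ρ_m = e (ρ_m − ρ_c)/ρ_m.
e = Δ ρ_m/(ρ_m − ρ_c) = 1330 m × 3.383/0.505 = 8910 m.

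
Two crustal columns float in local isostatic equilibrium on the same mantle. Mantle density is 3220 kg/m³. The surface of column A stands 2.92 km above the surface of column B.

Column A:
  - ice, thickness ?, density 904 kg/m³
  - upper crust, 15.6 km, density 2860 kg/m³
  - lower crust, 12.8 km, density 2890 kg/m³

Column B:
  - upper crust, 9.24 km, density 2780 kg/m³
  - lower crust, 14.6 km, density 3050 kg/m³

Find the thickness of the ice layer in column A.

2.64 km

Take the compensation level at the base of the deeper column (depth z_c below the surface of column A) and equate Σ ρ_i t_i down to z_c; mantle fills any gap and the z_c terms cancel.
Column A: x×904 + 15.6×2860 + 12.8×2890 + (z_c − 28.4 − x)×3220
Column B: 2.92×0 + 9.24×2780 + 14.6×3050 + (z_c − 2.92 − 23.84)×3220
The z_c×3220 term appears on both sides and cancels. Collect the known terms of each column as K = Σ(ρt)_known − 3220 × (depth of known layers): K_A = 81608 − 3220×28.4 = −9840; K_B = 70217.2 − 3220×(2.92 + 23.84) = −15950.
Balance: K_A − x×(3220 − 904) = K_B, so x = (K_A − K_B)/(3220 − 904) = 6110/2316 = 2.64 km.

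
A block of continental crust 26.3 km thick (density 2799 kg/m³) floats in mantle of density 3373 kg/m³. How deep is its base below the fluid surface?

21.8 km

Draft d = t ρ_obj/ρ_fluid = 26.3 km × 2799/3373 = 21.8 km.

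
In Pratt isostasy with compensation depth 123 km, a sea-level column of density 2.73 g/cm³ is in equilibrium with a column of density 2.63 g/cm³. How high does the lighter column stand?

4.68 km

ρ_ref D = ρ (D + h) → h = D (ρ_ref − ρ)/ρ.
h = 123 km × (2.73 − 2.63)/2.63 = 4.68 km.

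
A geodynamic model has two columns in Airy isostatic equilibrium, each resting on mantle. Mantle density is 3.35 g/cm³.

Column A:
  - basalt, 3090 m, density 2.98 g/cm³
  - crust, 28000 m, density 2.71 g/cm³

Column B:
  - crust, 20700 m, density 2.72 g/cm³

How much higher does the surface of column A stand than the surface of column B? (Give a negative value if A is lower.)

For any compensation level in the mantle, the mantle terms cancel and isostasy reduces to e = (Σt_A − Σt_B) − (Σ(ρt)_A − Σ(ρt)_B) / ρ_m.
Σt_A = 31090 m; Σt_B = 20700 m; Σ(ρt)_A = 85088.2; Σ(ρt)_B = 56304 (in m·g/cm³).
e = (31090 − 20700) − (85088.2 − 56304) / 3.35 = 1800 m.

1800 m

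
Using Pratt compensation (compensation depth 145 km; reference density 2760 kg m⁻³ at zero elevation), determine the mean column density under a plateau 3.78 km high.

2690 kg m⁻³

Pratt balance: ρ_ref D = ρ (D + h).
ρ = ρ_ref D/(D + h) = 2760 × 145 km/(145 km + 3.78 km) = 2690 kg m⁻³.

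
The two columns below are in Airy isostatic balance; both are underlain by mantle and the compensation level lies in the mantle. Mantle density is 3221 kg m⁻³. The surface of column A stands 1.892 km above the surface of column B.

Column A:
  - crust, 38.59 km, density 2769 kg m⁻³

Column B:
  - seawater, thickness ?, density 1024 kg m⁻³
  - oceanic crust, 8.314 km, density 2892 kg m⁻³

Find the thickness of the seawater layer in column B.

3.92 km

Take the compensation level at the base of the deeper column (depth z_c below the surface of column A) and equate Σ ρ_i t_i down to z_c; mantle fills any gap and the z_c terms cancel.
Column A: 38.59×2769 + (z_c − 38.59)×3221
Column B: 1.892×0 + x×1024 + 8.314×2892 + (z_c − 1.892 − 8.314 − x)×3221
The z_c×3221 term appears on both sides and cancels. Collect the known terms of each column as K = Σ(ρt)_known − 3221 × (depth of known layers): K_A = 106855.71 − 3221×38.59 = −17442.68; K_B = 24044.088 − 3221×(1.892 + 8.314) = −8829.438.
Balance: K_A = K_B − x×(3221 − 1024), so x = (K_B − K_A)/(3221 − 1024) = 8613.24/2197 = 3.92 km.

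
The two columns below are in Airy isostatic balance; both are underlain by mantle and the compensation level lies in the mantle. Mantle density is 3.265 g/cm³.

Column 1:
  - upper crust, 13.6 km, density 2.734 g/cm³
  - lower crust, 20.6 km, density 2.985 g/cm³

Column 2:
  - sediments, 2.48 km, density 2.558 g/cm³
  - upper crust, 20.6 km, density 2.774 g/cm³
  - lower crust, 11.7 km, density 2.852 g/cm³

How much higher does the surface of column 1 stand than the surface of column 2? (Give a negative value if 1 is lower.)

−1.14 km

For any compensation level in the mantle, the mantle terms cancel and isostasy reduces to e = (Σt_1 − Σt_2) − (Σ(ρt)_1 − Σ(ρt)_2) / ρ_m.
Σt_1 = 34.2 km; Σt_2 = 34.78 km; Σ(ρt)_1 = 98.6734; Σ(ρt)_2 = 96.85664 (in km·g/cm³).
e = (34.2 − 34.78) − (98.6734 − 96.85664) / 3.265 = −1.14 km.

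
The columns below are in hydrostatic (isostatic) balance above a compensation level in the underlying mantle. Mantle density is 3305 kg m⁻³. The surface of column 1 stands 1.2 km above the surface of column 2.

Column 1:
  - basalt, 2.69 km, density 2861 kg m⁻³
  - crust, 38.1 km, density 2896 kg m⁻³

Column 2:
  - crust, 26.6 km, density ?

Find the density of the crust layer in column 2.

Take the compensation level at the base of the deeper column (depth z_c below the surface of column 1) and equate Σ ρ_i t_i down to z_c; mantle fills any gap and the z_c terms cancel.
Column 1: 2.69×2861 + 38.1×2896 + (z_c − 40.79)×3305
Column 2: 1.2×0 + 26.6×ρ + (z_c − 1.2 − 26.6)×3305
The z_c×3305 term appears on both sides and cancels. Collect the known terms of each column as K = Σ(ρt)_known − 3305 × (depth of known layers): K_1 = 118033.69 − 3305×40.79 = −16777.26; K_2 = 0 − 3305×(1.2 + 26.6) = −91879.
Balance: K_1 = K_2 + 26.6×ρ, so ρ = (K_1 − K_2)/26.6 = 75101.7/26.6 = 2820 kg m⁻³.

2820 kg m⁻³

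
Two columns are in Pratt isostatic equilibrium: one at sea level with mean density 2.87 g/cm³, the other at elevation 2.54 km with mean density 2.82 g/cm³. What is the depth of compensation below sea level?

143 km

ρ_ref D = ρ (D + h) → D (ρ_ref − ρ) = ρ h.
D = ρ h/(ρ_ref − ρ) = 2.82 × 2.54 km/(2.87 − 2.82) = 143 km.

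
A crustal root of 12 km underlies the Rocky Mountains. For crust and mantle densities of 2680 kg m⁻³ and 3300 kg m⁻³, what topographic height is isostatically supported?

2.78 km

For local isostatic compensation: ρ_c h = (ρ_m − ρ_c) r.
h = r (ρ_m − ρ_c) / ρ_c = 12 km × (3300 − 2680) / 2680 = 2.78 km.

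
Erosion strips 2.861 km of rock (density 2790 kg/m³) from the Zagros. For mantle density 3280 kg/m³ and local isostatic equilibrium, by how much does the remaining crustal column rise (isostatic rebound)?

Unloading: uplift u = e ρ_c/ρ_m = 2.861 km × 2790/3280 = 2.43 km.

2.43 km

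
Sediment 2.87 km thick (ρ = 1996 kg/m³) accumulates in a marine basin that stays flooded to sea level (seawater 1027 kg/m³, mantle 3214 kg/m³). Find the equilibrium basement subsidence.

Submarine loading: the sediment displaces seawater, and the subsidence is in turn flooded, so s (ρ_m − ρ_w) = t (ρ_sed − ρ_w).
s = 2.87 km × (1996 − 1027) / (3214 − 1027) = 1.27 km.

1.27 km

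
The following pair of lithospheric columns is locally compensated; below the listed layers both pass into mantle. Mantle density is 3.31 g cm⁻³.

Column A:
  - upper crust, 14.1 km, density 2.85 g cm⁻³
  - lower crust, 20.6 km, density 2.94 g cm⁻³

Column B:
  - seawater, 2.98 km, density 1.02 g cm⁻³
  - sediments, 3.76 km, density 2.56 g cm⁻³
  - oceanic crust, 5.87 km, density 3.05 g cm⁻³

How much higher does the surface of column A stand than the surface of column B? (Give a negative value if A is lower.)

For any compensation level in the mantle, the mantle terms cancel and isostasy reduces to e = (Σt_A − Σt_B) − (Σ(ρt)_A − Σ(ρt)_B) / ρ_m.
Σt_A = 34.7 km; Σt_B = 12.61 km; Σ(ρt)_A = 100.749; Σ(ρt)_B = 30.5687 (in km·g cm⁻³).
e = (34.7 − 12.61) − (100.749 − 30.5687) / 3.31 = 0.887 km.

0.887 km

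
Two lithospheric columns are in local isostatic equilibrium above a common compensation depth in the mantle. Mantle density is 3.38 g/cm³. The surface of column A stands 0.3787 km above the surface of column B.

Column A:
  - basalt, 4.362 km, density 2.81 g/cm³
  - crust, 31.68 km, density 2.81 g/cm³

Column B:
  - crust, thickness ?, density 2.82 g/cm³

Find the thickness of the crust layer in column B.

34.4 km

Take the compensation level at the base of the deeper column (depth z_c below the surface of column A) and equate Σ ρ_i t_i down to z_c; mantle fills any gap and the z_c terms cancel.
Column A: 4.362×2.81 + 31.68×2.81 + (z_c − 36.042)×3.38
Column B: 0.3787×0 + x×2.82 + (z_c − 0.3787 − 0 − x)×3.38
The z_c×3.38 term appears on both sides and cancels. Collect the known terms of each column as K = Σ(ρt)_known − 3.38 × (depth of known layers): K_A = 101.27802 − 3.38×36.042 = −20.54394; K_B = 0 − 3.38×(0.3787 + 0) = −1.280006.
Balance: K_A = K_B − x×(3.38 − 2.82), so x = (K_B − K_A)/(3.38 − 2.82) = 19.2639/0.56 = 34.4 km.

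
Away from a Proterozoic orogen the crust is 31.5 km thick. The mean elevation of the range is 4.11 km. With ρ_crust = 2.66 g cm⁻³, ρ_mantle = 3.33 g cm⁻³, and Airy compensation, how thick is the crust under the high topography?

Root depth r = h ρ_c / (ρ_m − ρ_c) = 4.11 km × 2.66 / 0.67 = 16.32 km.
Total thickness = T + h + r = 31.5 km + 4.11 km + 16.32 km = 51.9 km.

51.9 km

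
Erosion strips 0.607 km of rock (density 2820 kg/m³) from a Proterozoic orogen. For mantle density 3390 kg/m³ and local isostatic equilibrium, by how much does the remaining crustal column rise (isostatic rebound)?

Unloading: uplift u = e ρ_c/ρ_m = 0.607 km × 2820/3390 = 0.505 km.

0.505 km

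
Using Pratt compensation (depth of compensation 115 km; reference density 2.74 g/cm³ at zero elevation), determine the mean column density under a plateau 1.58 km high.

Pratt balance: ρ_ref D = ρ (D + h).
ρ = ρ_ref D/(D + h) = 2.74 × 115 km/(115 km + 1.58 km) = 2.7 g/cm³.

2.7 g/cm³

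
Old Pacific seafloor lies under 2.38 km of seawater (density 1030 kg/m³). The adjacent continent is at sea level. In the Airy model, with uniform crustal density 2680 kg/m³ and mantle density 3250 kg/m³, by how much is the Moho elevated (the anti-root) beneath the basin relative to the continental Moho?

Equating mass per unit area of the two columns: replacing crust with seawater at the top is compensated by replacing crust with mantle at the base: d (ρ_c − ρ_w) = a (ρ_m − ρ_c).
a = d (ρ_c − ρ_w)/(ρ_m − ρ_c) = 2.38 km × 1650/570 = 6.89 km.

6.89 km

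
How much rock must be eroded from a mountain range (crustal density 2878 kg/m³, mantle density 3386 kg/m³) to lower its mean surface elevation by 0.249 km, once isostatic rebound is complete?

Net drop Δ = e − u = e − e ρ_c/ρ_m = e (ρ_m − ρ_c)/ρ_m.
e = Δ ρ_m/(ρ_m − ρ_c) = 0.249 km × 3386/508 = 1.66 km.

1.66 km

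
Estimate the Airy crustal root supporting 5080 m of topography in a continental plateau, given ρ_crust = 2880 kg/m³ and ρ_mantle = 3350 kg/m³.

Isostatic balance requires: the weight of the topography is balanced by the buoyancy of the root, ρ_c h = (ρ_m − ρ_c) r.
r = h · ρ_c / (ρ_m − ρ_c) = 5080 m × 2880 / (3350 − 2880) = 31100 m.

31100 m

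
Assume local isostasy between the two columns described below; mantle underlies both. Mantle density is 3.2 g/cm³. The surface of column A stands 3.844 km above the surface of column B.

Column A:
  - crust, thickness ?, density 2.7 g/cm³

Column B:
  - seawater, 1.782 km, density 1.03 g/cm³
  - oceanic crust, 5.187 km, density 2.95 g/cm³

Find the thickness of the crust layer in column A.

34.9 km

Take the compensation level at the base of the deeper column (depth z_c below the surface of column A) and equate Σ ρ_i t_i down to z_c; mantle fills any gap and the z_c terms cancel.
Column A: x×2.7 + (z_c − 0 − x)×3.2
Column B: 3.844×0 + 1.782×1.03 + 5.187×2.95 + (z_c − 3.844 − 6.969)×3.2
The z_c×3.2 term appears on both sides and cancels. Collect the known terms of each column as K = Σ(ρt)_known − 3.2 × (depth of known layers): K_A = 0 − 3.2×0 = 0; K_B = 17.13711 − 3.2×(3.844 + 6.969) = −17.46449.
Balance: K_A − x×(3.2 − 2.7) = K_B, so x = (K_A − K_B)/(3.2 − 2.7) = 17.4645/0.5 = 34.9 km.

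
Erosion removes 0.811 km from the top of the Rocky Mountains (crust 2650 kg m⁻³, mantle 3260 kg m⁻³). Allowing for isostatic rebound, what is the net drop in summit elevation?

Rebound u = e ρ_c/ρ_m = 0.811 km × 2650/3260 = 0.6592 km.
Net surface drop = e − u = 0.811 km − 0.6592 km = e (ρ_m − ρ_c)/ρ_m = 0.152 km.

0.152 km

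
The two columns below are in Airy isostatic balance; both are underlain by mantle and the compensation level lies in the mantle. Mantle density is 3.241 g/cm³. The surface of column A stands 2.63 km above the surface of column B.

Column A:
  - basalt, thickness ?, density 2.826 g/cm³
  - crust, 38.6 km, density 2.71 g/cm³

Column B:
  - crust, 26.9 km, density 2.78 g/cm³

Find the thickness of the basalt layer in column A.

1.03 km

Take the compensation level at the base of the deeper column (depth z_c below the surface of column A) and equate Σ ρ_i t_i down to z_c; mantle fills any gap and the z_c terms cancel.
Column A: x×2.826 + 38.6×2.71 + (z_c − 38.6 − x)×3.241
Column B: 2.63×0 + 26.9×2.78 + (z_c − 2.63 − 26.9)×3.241
The z_c×3.241 term appears on both sides and cancels. Collect the known terms of each column as K = Σ(ρt)_known − 3.241 × (depth of known layers): K_A = 104.606 − 3.241×38.6 = −20.4966; K_B = 74.782 − 3.241×(2.63 + 26.9) = −20.92473.
Balance: K_A − x×(3.241 − 2.826) = K_B, so x = (K_A − K_B)/(3.241 − 2.826) = 0.42813/0.415 = 1.03 km.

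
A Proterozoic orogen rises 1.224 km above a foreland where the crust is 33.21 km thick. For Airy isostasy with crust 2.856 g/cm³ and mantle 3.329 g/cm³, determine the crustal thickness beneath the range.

Root depth r = h ρ_c / (ρ_m − ρ_c) = 1.224 km × 2.856 / 0.473 = 7.391 km.
Total thickness = T + h + r = 33.21 km + 1.224 km + 7.391 km = 41.8 km.

41.8 km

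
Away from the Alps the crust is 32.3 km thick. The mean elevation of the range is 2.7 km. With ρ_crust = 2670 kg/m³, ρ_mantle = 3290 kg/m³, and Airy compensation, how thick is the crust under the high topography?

46.6 km

Root depth r = h ρ_c / (ρ_m − ρ_c) = 2.7 km × 2670 / 620 = 11.63 km.
Total thickness = T + h + r = 32.3 km + 2.7 km + 11.63 km = 46.6 km.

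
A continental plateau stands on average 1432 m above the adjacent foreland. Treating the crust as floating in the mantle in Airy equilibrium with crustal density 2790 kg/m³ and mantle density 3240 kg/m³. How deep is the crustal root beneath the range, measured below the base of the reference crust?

By Archimedes' principle applied to the lithosphere: the weight of the topography is balanced by the buoyancy of the root, ρ_c h = (ρ_m − ρ_c) r.
r = h · ρ_c / (ρ_m − ρ_c) = 1432 m × 2790 / (3240 − 2790) = 8880 m.

8880 m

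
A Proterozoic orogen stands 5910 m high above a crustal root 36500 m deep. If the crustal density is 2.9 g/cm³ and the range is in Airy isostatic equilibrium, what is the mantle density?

3.37 g/cm³

Airy balance: ρ_c h = (ρ_m − ρ_c) r → ρ_m = ρ_c (1 + h/r).
ρ_m = 2.9 × (1 + 5910 m/36500 m) = 3.37 g/cm³.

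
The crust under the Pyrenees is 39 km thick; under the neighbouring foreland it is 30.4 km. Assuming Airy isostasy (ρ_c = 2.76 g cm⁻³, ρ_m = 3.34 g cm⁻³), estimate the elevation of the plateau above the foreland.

Excess crust Δ = 39 km − 30.4 km = 8.6 km, split between elevation h and root r with h + r = Δ.
Airy balance ρ_c h = (ρ_m − ρ_c) r gives r = h ρ_c/(ρ_m − ρ_c), so h (1 + ρ_c/(ρ_m − ρ_c)) = Δ, i.e. h = Δ (ρ_m − ρ_c)/ρ_m.
h = 8.6 km × 0.58/3.34 = 1.49 km.

1.49 km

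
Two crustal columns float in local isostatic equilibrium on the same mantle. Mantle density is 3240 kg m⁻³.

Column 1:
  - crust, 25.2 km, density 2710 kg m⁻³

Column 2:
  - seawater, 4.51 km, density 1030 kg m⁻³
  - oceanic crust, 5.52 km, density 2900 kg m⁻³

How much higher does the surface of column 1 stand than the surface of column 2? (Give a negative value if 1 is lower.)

0.467 km

For any compensation level in the mantle, the mantle terms cancel and isostasy reduces to e = (Σt_1 − Σt_2) − (Σ(ρt)_1 − Σ(ρt)_2) / ρ_m.
Σt_1 = 25.2 km; Σt_2 = 10.03 km; Σ(ρt)_1 = 68292; Σ(ρt)_2 = 20653.3 (in km·kg m⁻³).
e = (25.2 − 10.03) − (68292 − 20653.3) / 3240 = 0.467 km.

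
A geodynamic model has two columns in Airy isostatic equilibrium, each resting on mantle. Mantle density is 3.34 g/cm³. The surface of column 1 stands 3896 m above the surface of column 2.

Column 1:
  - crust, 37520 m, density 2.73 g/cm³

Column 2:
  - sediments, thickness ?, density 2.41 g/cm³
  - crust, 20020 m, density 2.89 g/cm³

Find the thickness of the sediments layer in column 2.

931 m

Take the compensation level at the base of the deeper column (depth z_c below the surface of column 1) and equate Σ ρ_i t_i down to z_c; mantle fills any gap and the z_c terms cancel.
Column 1: 37520×2.73 + (z_c − 37520)×3.34
Column 2: 3896×0 + x×2.41 + 20020×2.89 + (z_c − 3896 − 20020 − x)×3.34
The z_c×3.34 term appears on both sides and cancels. Collect the known terms of each column as K = Σ(ρt)_known − 3.34 × (depth of known layers): K_1 = 102429.6 − 3.34×37520 = −22887.2; K_2 = 57857.8 − 3.34×(3896 + 20020) = −22021.64.
Balance: K_1 = K_2 − x×(3.34 − 2.41), so x = (K_2 − K_1)/(3.34 − 2.41) = 865.56/0.93 = 931 m.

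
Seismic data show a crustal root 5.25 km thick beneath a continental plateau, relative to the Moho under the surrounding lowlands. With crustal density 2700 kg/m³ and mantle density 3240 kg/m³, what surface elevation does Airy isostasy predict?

Equating mass per unit area of the two columns: ρ_c h = (ρ_m − ρ_c) r.
h = r (ρ_m − ρ_c) / ρ_c = 5.25 km × (3240 − 2700) / 2700 = 1.05 km.

1.05 km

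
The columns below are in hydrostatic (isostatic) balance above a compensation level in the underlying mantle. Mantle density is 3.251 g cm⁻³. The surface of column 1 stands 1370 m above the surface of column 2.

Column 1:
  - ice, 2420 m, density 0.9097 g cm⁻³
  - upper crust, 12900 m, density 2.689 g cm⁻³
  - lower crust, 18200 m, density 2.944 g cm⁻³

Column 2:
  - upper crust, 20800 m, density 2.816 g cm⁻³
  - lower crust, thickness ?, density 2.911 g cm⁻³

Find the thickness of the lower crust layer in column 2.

Take the compensation level at the base of the deeper column (depth z_c below the surface of column 1) and equate Σ ρ_i t_i down to z_c; mantle fills any gap and the z_c terms cancel.
Column 1: 2420×0.9097 + 12900×2.689 + 18200×2.944 + (z_c − 33520)×3.251
Column 2: 1370×0 + 20800×2.816 + x×2.911 + (z_c − 1370 − 20800 − x)×3.251
The z_c×3.251 term appears on both sides and cancels. Collect the known terms of each column as K = Σ(ρt)_known − 3.251 × (depth of known layers): K_1 = 90470.374 − 3.251×33520 = −18503.146; K_2 = 58572.8 − 3.251×(1370 + 20800) = −13501.87.
Balance: K_1 = K_2 − x×(3.251 − 2.911), so x = (K_2 − K_1)/(3.251 − 2.911) = 5001.28/0.34 = 14700 m.

14700 m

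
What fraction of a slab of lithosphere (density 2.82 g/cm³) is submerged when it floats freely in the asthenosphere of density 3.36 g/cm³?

0.839

Submerged fraction = ρ_obj/ρ_fluid = 2.82/3.36 = 0.839.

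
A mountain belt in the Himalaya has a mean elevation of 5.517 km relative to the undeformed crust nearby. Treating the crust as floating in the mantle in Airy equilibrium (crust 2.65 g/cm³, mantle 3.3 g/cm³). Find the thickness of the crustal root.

22.5 km

Balancing pressure at the compensation depth: the weight of the topography is balanced by the buoyancy of the root, ρ_c h = (ρ_m − ρ_c) r.
r = h · ρ_c / (ρ_m − ρ_c) = 5.517 km × 2.65 / (3.3 − 2.65) = 22.5 km.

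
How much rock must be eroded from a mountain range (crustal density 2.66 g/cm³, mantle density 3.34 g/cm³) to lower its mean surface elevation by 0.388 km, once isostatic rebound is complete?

1.91 km

Net drop Δ = e − u = e − e ρ_c/ρ_m = e (ρ_m − ρ_c)/ρ_m.
e = Δ ρ_m/(ρ_m − ρ_c) = 0.388 km × 3.34/0.68 = 1.91 km.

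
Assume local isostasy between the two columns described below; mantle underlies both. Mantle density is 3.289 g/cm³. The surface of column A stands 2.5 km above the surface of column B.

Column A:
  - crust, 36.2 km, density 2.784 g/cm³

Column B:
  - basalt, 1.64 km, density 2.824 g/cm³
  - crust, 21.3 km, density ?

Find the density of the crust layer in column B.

Take the compensation level at the base of the deeper column (depth z_c below the surface of column A) and equate Σ ρ_i t_i down to z_c; mantle fills any gap and the z_c terms cancel.
Column A: 36.2×2.784 + (z_c − 36.2)×3.289
Column B: 2.5×0 + 1.64×2.824 + 21.3×ρ + (z_c − 2.5 − 22.94)×3.289
The z_c×3.289 term appears on both sides and cancels. Collect the known terms of each column as K = Σ(ρt)_known − 3.289 × (depth of known layers): K_A = 100.7808 − 3.289×36.2 = −18.281; K_B = 4.63136 − 3.289×(2.5 + 22.94) = −79.0408.
Balance: K_A = K_B + 21.3×ρ, so ρ = (K_A − K_B)/21.3 = 60.7598/21.3 = 2.85 g/cm³.

2.85 g/cm³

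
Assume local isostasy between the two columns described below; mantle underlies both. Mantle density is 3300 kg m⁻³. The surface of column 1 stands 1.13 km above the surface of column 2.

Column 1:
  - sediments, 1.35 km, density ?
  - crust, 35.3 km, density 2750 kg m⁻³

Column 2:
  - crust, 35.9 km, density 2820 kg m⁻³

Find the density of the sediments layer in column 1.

2150 kg m⁻³

Take the compensation level at the base of the deeper column (depth z_c below the surface of column 1) and equate Σ ρ_i t_i down to z_c; mantle fills any gap and the z_c terms cancel.
Column 1: 1.35×ρ + 35.3×2750 + (z_c − 36.65)×3300
Column 2: 1.13×0 + 35.9×2820 + (z_c − 1.13 − 35.9)×3300
The z_c×3300 term appears on both sides and cancels. Collect the known terms of each column as K = Σ(ρt)_known − 3300 × (depth of known layers): K_1 = 97075 − 3300×36.65 = −23870; K_2 = 101238 − 3300×(1.13 + 35.9) = −20961.
Balance: K_1 + 1.35×ρ = K_2, so ρ = (K_2 − K_1)/1.35 = 2909/1.35 = 2150 kg m⁻³.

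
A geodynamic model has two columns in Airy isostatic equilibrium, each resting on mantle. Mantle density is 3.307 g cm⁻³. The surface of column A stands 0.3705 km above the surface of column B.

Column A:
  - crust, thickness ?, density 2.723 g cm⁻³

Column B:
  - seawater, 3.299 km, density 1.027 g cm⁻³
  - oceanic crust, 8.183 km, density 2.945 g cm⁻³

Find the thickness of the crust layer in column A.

20.1 km

Take the compensation level at the base of the deeper column (depth z_c below the surface of column A) and equate Σ ρ_i t_i down to z_c; mantle fills any gap and the z_c terms cancel.
Column A: x×2.723 + (z_c − 0 − x)×3.307
Column B: 0.3705×0 + 3.299×1.027 + 8.183×2.945 + (z_c − 0.3705 − 11.482)×3.307
The z_c×3.307 term appears on both sides and cancels. Collect the known terms of each column as K = Σ(ρt)_known − 3.307 × (depth of known layers): K_A = 0 − 3.307×0 = 0; K_B = 27.487008 − 3.307×(0.3705 + 11.482) = −11.7092095.
Balance: K_A − x×(3.307 − 2.723) = K_B, so x = (K_A − K_B)/(3.307 − 2.723) = 11.7092/0.584 = 20.1 km.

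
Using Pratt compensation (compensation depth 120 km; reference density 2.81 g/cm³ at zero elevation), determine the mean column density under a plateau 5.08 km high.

Pratt balance: ρ_ref D = ρ (D + h).
ρ = ρ_ref D/(D + h) = 2.81 × 120 km/(120 km + 5.08 km) = 2.7 g/cm³.

2.7 g/cm³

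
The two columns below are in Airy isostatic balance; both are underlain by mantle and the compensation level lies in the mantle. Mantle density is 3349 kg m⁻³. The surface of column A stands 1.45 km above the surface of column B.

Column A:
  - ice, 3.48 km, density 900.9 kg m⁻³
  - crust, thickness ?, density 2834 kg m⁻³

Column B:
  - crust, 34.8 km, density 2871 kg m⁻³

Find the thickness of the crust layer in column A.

Take the compensation level at the base of the deeper column (depth z_c below the surface of column A) and equate Σ ρ_i t_i down to z_c; mantle fills any gap and the z_c terms cancel.
Column A: 3.48×900.9 + x×2834 + (z_c − 3.48 − x)×3349
Column B: 1.45×0 + 34.8×2871 + (z_c − 1.45 − 34.8)×3349
The z_c×3349 term appears on both sides and cancels. Collect the known terms of each column as K = Σ(ρt)_known − 3349 × (depth of known layers): K_A = 3135.132 − 3349×3.48 = −8519.388; K_B = 99910.8 − 3349×(1.45 + 34.8) = −21490.45.
Balance: K_A − x×(3349 − 2834) = K_B, so x = (K_A − K_B)/(3349 − 2834) = 12971.1/515 = 25.2 km.

25.2 km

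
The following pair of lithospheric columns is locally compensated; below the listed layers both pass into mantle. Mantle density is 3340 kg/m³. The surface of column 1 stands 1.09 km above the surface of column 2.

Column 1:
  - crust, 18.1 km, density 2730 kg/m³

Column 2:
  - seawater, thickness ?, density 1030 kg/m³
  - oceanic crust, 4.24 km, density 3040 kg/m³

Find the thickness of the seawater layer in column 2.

Take the compensation level at the base of the deeper column (depth z_c below the surface of column 1) and equate Σ ρ_i t_i down to z_c; mantle fills any gap and the z_c terms cancel.
Column 1: 18.1×2730 + (z_c − 18.1)×3340
Column 2: 1.09×0 + x×1030 + 4.24×3040 + (z_c − 1.09 − 4.24 − x)×3340
The z_c×3340 term appears on both sides and cancels. Collect the known terms of each column as K = Σ(ρt)_known − 3340 × (depth of known layers): K_1 = 49413 − 3340×18.1 = −11041; K_2 = 12889.6 − 3340×(1.09 + 4.24) = −4912.6.
Balance: K_1 = K_2 − x×(3340 − 1030), so x = (K_2 − K_1)/(3340 − 1030) = 6128.4/2310 = 2.65 km.

2.65 km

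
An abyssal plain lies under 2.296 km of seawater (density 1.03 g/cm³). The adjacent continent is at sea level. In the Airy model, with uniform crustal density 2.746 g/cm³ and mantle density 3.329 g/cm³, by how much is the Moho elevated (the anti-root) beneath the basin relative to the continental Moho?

6.76 km

For local isostatic compensation: replacing crust with seawater at the top is compensated by replacing crust with mantle at the base: d (ρ_c − ρ_w) = a (ρ_m − ρ_c).
a = d (ρ_c − ρ_w)/(ρ_m − ρ_c) = 2.296 km × 1.716/0.583 = 6.76 km.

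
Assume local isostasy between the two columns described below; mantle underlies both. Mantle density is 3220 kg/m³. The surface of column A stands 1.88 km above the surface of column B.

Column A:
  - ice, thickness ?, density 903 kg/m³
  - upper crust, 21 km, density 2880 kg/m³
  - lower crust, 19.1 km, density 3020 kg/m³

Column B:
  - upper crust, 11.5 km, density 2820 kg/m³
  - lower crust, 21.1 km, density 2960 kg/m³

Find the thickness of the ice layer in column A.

Take the compensation level at the base of the deeper column (depth z_c below the surface of column A) and equate Σ ρ_i t_i down to z_c; mantle fills any gap and the z_c terms cancel.
Column A: x×903 + 21×2880 + 19.1×3020 + (z_c − 40.1 − x)×3220
Column B: 1.88×0 + 11.5×2820 + 21.1×2960 + (z_c − 1.88 − 32.6)×3220
The z_c×3220 term appears on both sides and cancels. Collect the known terms of each column as K = Σ(ρt)_known − 3220 × (depth of known layers): K_A = 118162 − 3220×40.1 = −10960; K_B = 94886 − 3220×(1.88 + 32.6) = −16139.6.
Balance: K_A − x×(3220 − 903) = K_B, so x = (K_A − K_B)/(3220 − 903) = 5179.6/2317 = 2.24 km.

2.24 km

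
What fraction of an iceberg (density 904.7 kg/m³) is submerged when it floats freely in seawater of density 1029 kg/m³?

0.879

Submerged fraction = ρ_obj/ρ_fluid = 904.7/1029 = 0.879.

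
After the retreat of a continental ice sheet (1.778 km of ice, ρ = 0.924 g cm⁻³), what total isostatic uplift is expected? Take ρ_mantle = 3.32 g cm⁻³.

Removing the load lets mantle flow back in; uplift u satisfies ρ_ice t = ρ_m u.
u = t ρ_ice/ρ_m = 1.778 km × 0.924/3.32 = 0.495 km.

0.495 km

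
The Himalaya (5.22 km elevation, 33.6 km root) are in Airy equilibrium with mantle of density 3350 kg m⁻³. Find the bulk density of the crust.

ρ_c h = (ρ_m − ρ_c) r → ρ_c (h + r) = ρ_m r → ρ_c = ρ_m r / (h + r).
ρ_c = 3350 × 33.6 km / (5.22 km + 33.6 km) = 2900 kg m⁻³.

2900 kg m⁻³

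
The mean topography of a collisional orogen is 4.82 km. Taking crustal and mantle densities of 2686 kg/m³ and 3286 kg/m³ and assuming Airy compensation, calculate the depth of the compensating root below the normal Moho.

By Archimedes' principle applied to the lithosphere: the weight of the topography is balanced by the buoyancy of the root, ρ_c h = (ρ_m − ρ_c) r.
r = h · ρ_c / (ρ_m − ρ_c) = 4.82 km × 2686 / (3286 − 2686) = 21.6 km.

21.6 km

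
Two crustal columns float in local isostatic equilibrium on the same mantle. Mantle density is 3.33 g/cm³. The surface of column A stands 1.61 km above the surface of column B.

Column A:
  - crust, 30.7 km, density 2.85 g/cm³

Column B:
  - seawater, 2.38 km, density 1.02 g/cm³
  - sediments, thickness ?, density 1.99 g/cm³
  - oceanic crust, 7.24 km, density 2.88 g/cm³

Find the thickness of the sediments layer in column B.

Take the compensation level at the base of the deeper column (depth z_c below the surface of column A) and equate Σ ρ_i t_i down to z_c; mantle fills any gap and the z_c terms cancel.
Column A: 30.7×2.85 + (z_c − 30.7)×3.33
Column B: 1.61×0 + 2.38×1.02 + x×1.99 + 7.24×2.88 + (z_c − 1.61 − 9.62 − x)×3.33
The z_c×3.33 term appears on both sides and cancels. Collect the known terms of each column as K = Σ(ρt)_known − 3.33 × (depth of known layers): K_A = 87.495 − 3.33×30.7 = −14.736; K_B = 23.2788 − 3.33×(1.61 + 9.62) = −14.1171.
Balance: K_A = K_B − x×(3.33 − 1.99), so x = (K_B − K_A)/(3.33 − 1.99) = 0.6189/1.34 = 0.462 km.

0.462 km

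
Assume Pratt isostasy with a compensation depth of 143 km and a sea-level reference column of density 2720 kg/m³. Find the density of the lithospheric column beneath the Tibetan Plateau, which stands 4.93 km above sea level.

Pratt balance: ρ_ref D = ρ (D + h).
ρ = ρ_ref D/(D + h) = 2720 × 143 km/(143 km + 4.93 km) = 2630 kg/m³.

2630 kg/m³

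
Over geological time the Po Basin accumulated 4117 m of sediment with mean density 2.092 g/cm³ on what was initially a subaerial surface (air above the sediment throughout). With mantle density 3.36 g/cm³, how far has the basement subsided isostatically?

Subaerial load: s = t ρ_sed / ρ_m = 4117 m × 2.092/3.36 = 2560 m.

2560 m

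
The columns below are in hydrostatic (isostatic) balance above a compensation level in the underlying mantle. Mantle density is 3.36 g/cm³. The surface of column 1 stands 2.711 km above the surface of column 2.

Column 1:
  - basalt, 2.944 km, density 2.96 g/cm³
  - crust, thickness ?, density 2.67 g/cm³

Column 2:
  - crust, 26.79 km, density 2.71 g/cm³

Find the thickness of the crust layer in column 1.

Take the compensation level at the base of the deeper column (depth z_c below the surface of column 1) and equate Σ ρ_i t_i down to z_c; mantle fills any gap and the z_c terms cancel.
Column 1: 2.944×2.96 + x×2.67 + (z_c − 2.944 − x)×3.36
Column 2: 2.711×0 + 26.79×2.71 + (z_c − 2.711 − 26.79)×3.36
The z_c×3.36 term appears on both sides and cancels. Collect the known terms of each column as K = Σ(ρt)_known − 3.36 × (depth of known layers): K_1 = 8.71424 − 3.36×2.944 = −1.1776; K_2 = 72.6009 − 3.36×(2.711 + 26.79) = −26.52246.
Balance: K_1 − x×(3.36 − 2.67) = K_2, so x = (K_1 − K_2)/(3.36 − 2.67) = 25.3449/0.69 = 36.7 km.

36.7 km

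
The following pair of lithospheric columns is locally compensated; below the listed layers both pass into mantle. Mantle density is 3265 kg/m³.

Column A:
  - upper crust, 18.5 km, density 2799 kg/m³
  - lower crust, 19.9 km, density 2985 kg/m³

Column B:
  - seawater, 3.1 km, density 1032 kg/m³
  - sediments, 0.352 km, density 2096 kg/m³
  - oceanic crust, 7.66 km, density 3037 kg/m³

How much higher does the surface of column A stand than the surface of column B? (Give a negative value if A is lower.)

For any compensation level in the mantle, the mantle terms cancel and isostasy reduces to e = (Σt_A − Σt_B) − (Σ(ρt)_A − Σ(ρt)_B) / ρ_m.
Σt_A = 38.4 km; Σt_B = 11.112 km; Σ(ρt)_A = 111183; Σ(ρt)_B = 27200.412 (in km·kg/m³).
e = (38.4 − 11.112) − (111183 − 27200.412) / 3265 = 1.57 km.

1.57 km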